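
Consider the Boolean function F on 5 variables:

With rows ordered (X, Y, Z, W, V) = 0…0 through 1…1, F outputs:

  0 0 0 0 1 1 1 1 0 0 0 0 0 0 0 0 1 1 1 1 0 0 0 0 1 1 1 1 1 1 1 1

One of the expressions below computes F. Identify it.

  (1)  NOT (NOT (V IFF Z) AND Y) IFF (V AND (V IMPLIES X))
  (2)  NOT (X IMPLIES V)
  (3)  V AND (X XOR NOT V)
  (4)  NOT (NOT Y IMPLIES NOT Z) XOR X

(1): at (0,0,1,0,0) it gives 0, but F = 1 — eliminated.
(2): at (0,0,1,0,0) it gives 0, but F = 1 — eliminated.
(3): at (0,0,1,0,0) it gives 0, but F = 1 — eliminated.
(4) is the remaining candidate, and it agrees with F on all 32 inputs.

4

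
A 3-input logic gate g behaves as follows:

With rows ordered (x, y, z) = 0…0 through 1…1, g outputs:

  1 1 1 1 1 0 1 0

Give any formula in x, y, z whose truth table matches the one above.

g(x, y, z) = not (((x and not y) and z) or ((x and y) and z))

There are just 2 zero rows: (1,0,1), (1,1,1). Their minterms are x·¬y·z, x·y·z; the OR of those covers precisely the 0-outputs, and negating it yields g.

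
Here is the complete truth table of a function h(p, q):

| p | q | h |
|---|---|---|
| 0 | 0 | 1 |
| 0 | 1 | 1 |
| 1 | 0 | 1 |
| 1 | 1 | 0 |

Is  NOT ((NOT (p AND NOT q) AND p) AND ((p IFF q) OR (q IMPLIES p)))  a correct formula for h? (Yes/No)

Yes

Test each input against both h and the formula:
  p=0, q=0: formula gives 1, h = 1 ✓
  p=0, q=1: formula gives 1, h = 1 ✓
  p=1, q=0: formula gives 1, h = 1 ✓
  p=1, q=1: formula gives 0, h = 0 ✓
Every row agrees, so the formula is equivalent.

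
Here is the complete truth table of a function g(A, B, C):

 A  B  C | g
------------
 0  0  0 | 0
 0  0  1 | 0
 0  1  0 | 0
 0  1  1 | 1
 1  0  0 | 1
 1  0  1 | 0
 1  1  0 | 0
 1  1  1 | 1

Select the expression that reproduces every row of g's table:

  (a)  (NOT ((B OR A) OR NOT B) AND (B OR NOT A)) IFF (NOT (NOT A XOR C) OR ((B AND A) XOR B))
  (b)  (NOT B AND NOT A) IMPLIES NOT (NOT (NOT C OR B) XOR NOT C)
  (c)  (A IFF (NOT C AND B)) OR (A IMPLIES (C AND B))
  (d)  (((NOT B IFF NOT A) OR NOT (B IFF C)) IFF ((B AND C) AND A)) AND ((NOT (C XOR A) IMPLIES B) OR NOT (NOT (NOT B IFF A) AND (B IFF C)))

(a) fails at (0,0,0): the formula yields 1, g is 0.
(b) fails at (0,1,0): the formula yields 1, g is 0.
(c) fails at (0,0,0): the formula yields 1, g is 0.
Only (d) survives; checking it on all 8 rows confirms it matches g.

d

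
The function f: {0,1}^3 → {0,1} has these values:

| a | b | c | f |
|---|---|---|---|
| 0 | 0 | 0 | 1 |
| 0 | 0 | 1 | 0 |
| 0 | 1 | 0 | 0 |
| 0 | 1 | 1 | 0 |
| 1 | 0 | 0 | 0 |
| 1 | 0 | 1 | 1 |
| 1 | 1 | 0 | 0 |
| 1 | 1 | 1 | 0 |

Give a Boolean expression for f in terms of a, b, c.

f=1 on 2 inputs: (0,0,0), (1,0,1). Reading each as a conjunction of literals (¬a·¬b·¬c, a·¬b·c) and taking the OR gives the canonical DNF.

f(a, b, c) = ((¬a ∧ ¬b) ∧ ¬c) ∨ ((a ∧ ¬b) ∧ c)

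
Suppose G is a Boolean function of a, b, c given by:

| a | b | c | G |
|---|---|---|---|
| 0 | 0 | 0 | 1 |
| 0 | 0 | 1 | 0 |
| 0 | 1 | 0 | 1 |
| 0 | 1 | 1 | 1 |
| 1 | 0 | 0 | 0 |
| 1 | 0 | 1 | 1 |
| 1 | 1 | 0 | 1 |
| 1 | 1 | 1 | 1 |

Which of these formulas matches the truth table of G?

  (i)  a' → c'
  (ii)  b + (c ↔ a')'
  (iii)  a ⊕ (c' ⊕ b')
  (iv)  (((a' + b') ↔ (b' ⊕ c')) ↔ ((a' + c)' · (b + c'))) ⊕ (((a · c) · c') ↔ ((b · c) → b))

ii

(i) fails at (0,1,1): the formula yields 0, G is 1.
(iii) fails at (0,0,0): the formula yields 0, G is 1.
(iv) fails at (0,1,0): the formula yields 0, G is 1.
Only (ii) survives; checking it on all 8 rows confirms it matches G.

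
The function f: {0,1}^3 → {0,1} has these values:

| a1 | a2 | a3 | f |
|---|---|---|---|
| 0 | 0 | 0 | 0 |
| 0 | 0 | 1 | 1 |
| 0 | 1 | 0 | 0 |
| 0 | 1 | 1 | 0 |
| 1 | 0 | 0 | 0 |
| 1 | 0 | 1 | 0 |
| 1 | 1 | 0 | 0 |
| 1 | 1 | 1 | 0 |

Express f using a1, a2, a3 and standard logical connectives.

f(a1, a2, a3) = (NOT a1 AND NOT a2) AND a3

f is 1 on exactly one input, (0,0,1), whose minterm is ¬a1·¬a2·a3. So f is just that conjunction.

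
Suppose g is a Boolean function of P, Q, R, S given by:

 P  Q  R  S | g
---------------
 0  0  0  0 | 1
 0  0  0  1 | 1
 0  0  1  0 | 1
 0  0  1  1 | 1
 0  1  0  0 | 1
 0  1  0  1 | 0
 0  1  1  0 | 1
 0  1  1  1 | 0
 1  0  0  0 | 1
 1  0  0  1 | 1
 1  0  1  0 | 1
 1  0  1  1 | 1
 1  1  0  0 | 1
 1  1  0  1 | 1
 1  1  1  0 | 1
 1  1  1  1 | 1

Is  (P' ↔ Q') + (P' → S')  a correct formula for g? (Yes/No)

Evaluate (P' ↔ Q') + (P' → S') on each row and compare to g:
  P=0, Q=0, R=0, S=0: formula gives 1, g = 1 ✓
  P=0, Q=0, R=0, S=1: formula gives 1, g = 1 ✓
  P=0, Q=0, R=1, S=0: formula gives 1, g = 1 ✓
  P=0, Q=0, R=1, S=1: formula gives 1, g = 1 ✓
  … (the remaining 12 rows also agree.)
All 16 rows match — the expression computes g exactly.

Yes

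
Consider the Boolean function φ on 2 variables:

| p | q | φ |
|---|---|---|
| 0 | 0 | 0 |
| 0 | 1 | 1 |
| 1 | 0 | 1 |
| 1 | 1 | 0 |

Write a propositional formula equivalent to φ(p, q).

The output is 1 exactly when an odd number of inputs are 1 — the 2-way XOR (parity).

φ(p, q) = p ^ q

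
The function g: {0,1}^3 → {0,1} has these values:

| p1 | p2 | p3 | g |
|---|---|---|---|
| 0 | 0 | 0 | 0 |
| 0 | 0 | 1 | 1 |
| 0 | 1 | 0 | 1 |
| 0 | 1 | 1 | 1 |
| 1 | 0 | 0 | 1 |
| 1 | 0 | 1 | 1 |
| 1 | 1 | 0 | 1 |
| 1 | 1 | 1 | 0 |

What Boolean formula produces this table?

g is 0 on only 2 rows — (0,0,0), (1,1,1). Writing each as a minterm (¬p1·¬p2·¬p3, p1·p2·p3) and OR-ing them characterizes exactly where g=0, so g is the negation of that disjunction.

g(p1, p2, p3) = ¬(((¬p1 ∧ ¬p2) ∧ ¬p3) ∨ ((p1 ∧ p2) ∧ p3))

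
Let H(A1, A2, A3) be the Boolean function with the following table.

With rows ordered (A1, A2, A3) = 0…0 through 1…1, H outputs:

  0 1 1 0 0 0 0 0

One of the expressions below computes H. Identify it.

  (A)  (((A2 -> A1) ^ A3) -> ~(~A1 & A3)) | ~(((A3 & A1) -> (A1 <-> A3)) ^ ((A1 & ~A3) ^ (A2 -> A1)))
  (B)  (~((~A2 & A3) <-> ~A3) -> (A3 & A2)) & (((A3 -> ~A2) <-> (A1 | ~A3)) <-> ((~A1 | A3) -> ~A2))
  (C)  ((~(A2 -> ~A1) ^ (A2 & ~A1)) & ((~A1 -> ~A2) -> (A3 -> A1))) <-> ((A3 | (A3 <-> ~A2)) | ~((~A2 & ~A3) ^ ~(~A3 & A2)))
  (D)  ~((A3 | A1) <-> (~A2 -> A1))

(A) disagrees with H on (0,0,0) (formula → 1, table → 0); rule it out.
(B) disagrees with H on (0,0,1) (formula → 0, table → 1); rule it out.
(C) disagrees with H on (0,0,1) (formula → 0, table → 1); rule it out.
Only (D) survives; checking it on all 8 rows confirms it matches H.

D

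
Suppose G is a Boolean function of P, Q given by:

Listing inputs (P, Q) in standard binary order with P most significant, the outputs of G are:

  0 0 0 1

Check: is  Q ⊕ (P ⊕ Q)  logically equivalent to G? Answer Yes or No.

Check the formula against G row by row:
  P=0, Q=0: formula gives 0, G = 0 ✓
  P=0, Q=1: formula gives 0, G = 0 ✓
  P=1, Q=0: formula gives 1, but G = 0 ✗
Since they disagree at (1,0), the expression is not a correct formula for G.

No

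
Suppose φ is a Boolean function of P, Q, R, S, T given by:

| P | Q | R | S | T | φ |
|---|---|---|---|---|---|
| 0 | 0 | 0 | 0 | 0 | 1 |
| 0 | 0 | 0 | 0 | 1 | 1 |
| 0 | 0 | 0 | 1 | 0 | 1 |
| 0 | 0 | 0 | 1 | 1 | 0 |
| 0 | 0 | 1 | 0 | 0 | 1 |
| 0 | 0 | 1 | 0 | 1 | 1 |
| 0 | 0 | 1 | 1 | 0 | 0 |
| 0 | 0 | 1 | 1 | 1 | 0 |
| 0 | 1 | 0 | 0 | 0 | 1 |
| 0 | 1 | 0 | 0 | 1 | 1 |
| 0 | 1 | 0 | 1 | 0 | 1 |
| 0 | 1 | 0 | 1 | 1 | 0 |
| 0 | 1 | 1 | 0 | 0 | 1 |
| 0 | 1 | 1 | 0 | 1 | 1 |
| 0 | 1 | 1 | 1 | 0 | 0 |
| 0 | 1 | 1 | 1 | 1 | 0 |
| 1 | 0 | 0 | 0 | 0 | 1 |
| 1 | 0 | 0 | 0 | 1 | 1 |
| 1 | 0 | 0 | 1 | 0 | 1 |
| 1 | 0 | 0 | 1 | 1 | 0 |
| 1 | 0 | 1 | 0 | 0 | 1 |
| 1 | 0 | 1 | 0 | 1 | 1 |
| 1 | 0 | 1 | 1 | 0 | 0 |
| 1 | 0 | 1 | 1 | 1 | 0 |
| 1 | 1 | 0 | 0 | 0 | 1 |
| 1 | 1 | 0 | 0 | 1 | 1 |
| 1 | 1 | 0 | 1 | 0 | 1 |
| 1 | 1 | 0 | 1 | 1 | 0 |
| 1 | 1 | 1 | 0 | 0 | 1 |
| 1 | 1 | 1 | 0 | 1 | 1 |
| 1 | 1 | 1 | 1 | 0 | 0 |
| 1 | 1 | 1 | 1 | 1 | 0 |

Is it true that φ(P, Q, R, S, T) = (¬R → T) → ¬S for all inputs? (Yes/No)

Test each input against both φ and the formula:
  P=0, Q=0, R=0, S=0, T=0: formula gives 1, φ = 1 ✓
  P=0, Q=0, R=0, S=0, T=1: formula gives 1, φ = 1 ✓
  P=0, Q=0, R=0, S=1, T=0: formula gives 1, φ = 1 ✓
  P=0, Q=0, R=0, S=1, T=1: formula gives 0, φ = 0 ✓
  …and likewise for the remaining 28 rows.
Every row agrees, so the formula is equivalent.

Yes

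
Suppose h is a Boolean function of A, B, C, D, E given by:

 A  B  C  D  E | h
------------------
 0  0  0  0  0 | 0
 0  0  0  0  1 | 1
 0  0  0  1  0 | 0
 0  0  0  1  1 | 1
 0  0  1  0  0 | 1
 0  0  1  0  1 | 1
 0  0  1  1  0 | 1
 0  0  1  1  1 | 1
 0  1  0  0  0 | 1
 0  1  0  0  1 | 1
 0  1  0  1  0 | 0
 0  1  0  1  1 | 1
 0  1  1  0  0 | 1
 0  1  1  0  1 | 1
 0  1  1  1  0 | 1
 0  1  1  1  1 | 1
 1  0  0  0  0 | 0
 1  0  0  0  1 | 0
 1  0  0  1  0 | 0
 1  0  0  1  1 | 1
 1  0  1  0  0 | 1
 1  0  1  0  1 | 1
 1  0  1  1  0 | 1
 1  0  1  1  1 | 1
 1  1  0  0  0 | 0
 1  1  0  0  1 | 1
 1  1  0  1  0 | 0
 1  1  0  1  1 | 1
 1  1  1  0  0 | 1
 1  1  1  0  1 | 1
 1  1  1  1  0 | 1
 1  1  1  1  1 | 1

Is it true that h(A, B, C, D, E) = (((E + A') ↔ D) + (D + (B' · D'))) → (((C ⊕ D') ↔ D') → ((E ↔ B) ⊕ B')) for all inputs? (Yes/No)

Test each input against both h and the formula:
  A=0, B=0, C=0, D=0, E=0: formula gives 0, h = 0 ✓
  A=0, B=0, C=0, D=0, E=1: formula gives 1, h = 1 ✓
  A=0, B=0, C=0, D=1, E=0: formula gives 0, h = 0 ✓
  A=0, B=0, C=0, D=1, E=1: formula gives 1, h = 1 ✓
  …
  A=1, B=0, C=0, D=0, E=1: formula gives 1, but h = 0 ✗
Row (1,0,0,0,1) is a counterexample, so the formula is not equivalent to h.

No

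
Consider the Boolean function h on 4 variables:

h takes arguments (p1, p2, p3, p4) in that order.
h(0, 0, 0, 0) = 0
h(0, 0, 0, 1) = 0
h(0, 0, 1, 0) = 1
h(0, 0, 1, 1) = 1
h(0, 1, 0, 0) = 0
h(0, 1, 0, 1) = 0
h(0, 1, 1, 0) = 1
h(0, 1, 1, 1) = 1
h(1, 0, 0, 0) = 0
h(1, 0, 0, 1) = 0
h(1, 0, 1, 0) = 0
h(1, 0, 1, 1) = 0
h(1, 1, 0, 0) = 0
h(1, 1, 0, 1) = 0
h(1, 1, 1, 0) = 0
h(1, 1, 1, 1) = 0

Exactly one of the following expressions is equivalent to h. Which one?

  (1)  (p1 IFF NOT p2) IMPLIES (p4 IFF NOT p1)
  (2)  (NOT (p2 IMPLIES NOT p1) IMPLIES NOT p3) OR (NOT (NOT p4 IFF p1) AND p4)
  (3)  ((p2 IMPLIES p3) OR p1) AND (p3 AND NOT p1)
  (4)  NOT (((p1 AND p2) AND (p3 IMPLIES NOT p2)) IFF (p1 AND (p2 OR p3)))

3

(1): at (0,0,0,0) it gives 1, but h = 0 — eliminated.
(2): at (0,0,0,0) it gives 1, but h = 0 — eliminated.
(4): at (0,0,1,0) it gives 0, but h = 1 — eliminated.
That leaves (3). Evaluating it on every row reproduces the table of h exactly.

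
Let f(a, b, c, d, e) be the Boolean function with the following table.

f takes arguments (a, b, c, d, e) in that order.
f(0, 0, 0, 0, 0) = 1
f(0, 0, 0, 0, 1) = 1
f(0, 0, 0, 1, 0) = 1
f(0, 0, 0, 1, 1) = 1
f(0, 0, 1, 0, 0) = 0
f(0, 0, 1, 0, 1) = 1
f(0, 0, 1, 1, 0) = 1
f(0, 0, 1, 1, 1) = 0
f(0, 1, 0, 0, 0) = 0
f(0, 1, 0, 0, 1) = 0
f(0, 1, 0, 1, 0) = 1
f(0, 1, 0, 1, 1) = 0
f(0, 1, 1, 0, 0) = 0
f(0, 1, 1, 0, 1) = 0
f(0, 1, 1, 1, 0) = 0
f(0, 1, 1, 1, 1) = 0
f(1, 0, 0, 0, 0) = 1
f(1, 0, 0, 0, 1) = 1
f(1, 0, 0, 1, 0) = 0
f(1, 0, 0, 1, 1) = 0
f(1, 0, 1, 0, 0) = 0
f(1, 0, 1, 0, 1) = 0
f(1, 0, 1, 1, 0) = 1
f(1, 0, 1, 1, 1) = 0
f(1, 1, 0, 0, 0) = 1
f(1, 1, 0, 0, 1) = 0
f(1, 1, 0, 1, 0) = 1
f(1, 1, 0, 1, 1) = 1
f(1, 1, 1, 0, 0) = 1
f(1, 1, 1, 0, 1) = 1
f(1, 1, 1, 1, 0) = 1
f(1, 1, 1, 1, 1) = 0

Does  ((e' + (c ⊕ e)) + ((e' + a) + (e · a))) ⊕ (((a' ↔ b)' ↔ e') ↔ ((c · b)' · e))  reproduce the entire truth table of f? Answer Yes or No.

No

Test each input against both f and the formula:
  a=0, b=0, c=0, d=0, e=0: formula gives 1, f = 1 ✓
  a=0, b=0, c=0, d=0, e=1: formula gives 1, f = 1 ✓
  a=0, b=0, c=0, d=1, e=0: formula gives 1, f = 1 ✓
  a=0, b=0, c=0, d=1, e=1: formula gives 1, f = 1 ✓
  a=0, b=0, c=1, d=0, e=0: formula gives 1, but f = 0 ✗
A single disagreement suffices: at (0,0,1,0,0) they differ, so the formula does not compute f.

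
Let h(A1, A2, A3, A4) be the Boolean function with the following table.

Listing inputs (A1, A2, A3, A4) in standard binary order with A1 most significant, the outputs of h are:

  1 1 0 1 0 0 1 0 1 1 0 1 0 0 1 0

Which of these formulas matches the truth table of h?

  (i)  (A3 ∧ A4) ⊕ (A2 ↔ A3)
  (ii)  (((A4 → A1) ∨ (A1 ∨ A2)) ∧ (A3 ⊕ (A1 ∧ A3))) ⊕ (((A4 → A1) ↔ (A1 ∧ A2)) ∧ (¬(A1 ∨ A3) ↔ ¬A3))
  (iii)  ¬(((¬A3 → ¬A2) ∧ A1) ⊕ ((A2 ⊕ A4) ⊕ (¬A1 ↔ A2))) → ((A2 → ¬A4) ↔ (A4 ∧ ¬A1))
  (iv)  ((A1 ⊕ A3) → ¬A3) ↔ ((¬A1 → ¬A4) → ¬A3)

(ii) disagrees with h on (0,0,0,0) (formula → 0, table → 1); rule it out.
(iii) disagrees with h on (0,0,0,0) (formula → 0, table → 1); rule it out.
(iv) disagrees with h on (0,0,1,0) (formula → 1, table → 0); rule it out.
(i) is the remaining candidate, and it agrees with h on all 16 inputs.

i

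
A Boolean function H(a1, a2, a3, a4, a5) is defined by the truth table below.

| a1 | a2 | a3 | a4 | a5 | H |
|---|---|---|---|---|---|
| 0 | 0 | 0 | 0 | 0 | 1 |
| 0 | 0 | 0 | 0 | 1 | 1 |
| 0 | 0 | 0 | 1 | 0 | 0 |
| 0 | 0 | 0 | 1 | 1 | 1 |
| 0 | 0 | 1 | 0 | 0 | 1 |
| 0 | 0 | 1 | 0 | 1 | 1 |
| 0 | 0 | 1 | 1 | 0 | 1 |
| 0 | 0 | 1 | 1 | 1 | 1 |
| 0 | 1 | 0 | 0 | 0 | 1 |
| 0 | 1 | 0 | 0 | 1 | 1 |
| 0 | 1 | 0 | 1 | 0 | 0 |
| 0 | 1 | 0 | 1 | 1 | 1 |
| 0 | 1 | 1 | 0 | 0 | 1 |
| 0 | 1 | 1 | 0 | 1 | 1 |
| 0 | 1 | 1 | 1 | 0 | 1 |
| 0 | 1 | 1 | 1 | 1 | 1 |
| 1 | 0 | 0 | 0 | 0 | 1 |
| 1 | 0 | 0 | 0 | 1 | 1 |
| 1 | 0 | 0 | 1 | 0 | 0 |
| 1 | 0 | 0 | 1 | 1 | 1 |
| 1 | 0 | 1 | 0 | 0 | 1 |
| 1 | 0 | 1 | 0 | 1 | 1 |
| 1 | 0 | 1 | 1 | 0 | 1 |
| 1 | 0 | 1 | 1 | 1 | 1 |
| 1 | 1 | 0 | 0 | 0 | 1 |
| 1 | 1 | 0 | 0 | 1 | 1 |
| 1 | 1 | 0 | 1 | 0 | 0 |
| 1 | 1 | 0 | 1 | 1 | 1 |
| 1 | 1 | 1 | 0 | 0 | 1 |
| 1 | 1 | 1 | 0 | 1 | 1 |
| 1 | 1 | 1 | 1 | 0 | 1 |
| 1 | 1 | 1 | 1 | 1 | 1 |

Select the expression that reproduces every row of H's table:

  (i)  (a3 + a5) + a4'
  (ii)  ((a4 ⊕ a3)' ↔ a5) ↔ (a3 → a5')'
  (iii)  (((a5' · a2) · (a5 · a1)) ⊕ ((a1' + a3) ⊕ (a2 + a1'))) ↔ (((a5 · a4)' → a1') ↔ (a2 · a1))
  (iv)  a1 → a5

(ii) fails at (0,0,0,0,1): the formula yields 0, H is 1.
(iii) fails at (0,0,0,1,0): the formula yields 1, H is 0.
(iv) fails at (0,0,0,1,0): the formula yields 1, H is 0.
That leaves (i). Evaluating it on every row reproduces the table of H exactly.

i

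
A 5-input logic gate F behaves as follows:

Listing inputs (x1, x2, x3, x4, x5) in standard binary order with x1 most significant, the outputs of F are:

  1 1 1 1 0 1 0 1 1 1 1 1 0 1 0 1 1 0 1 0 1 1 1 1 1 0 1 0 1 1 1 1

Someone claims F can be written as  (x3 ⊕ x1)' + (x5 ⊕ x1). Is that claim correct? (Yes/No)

Yes

Evaluate (x3 ⊕ x1)' + (x5 ⊕ x1) on each row and compare to F:
  x1=0, x2=0, x3=0, x4=0, x5=0: formula gives 1, F = 1 ✓
  x1=0, x2=0, x3=0, x4=0, x5=1: formula gives 1, F = 1 ✓
  x1=0, x2=0, x3=0, x4=1, x5=0: formula gives 1, F = 1 ✓
  x1=0, x2=0, x3=0, x4=1, x5=1: formula gives 1, F = 1 ✓
  … (the remaining 28 rows also agree.)
No disagreement on any input; they are logically equivalent.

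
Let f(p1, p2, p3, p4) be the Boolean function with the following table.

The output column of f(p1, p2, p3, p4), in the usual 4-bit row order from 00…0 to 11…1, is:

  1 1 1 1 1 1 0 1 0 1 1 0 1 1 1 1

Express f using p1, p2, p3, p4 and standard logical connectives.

There are just 3 zero rows: (0,1,1,0), (1,0,0,0), (1,0,1,1). Their minterms are ¬p1·p2·p3·¬p4, p1·¬p2·¬p3·¬p4, p1·¬p2·p3·p4; the OR of those covers precisely the 0-outputs, and negating it yields f.

f(p1, p2, p3, p4) = NOT (((((NOT p1 AND p2) AND p3) AND NOT p4) OR (((p1 AND NOT p2) AND NOT p3) AND NOT p4)) OR (((p1 AND NOT p2) AND p3) AND p4))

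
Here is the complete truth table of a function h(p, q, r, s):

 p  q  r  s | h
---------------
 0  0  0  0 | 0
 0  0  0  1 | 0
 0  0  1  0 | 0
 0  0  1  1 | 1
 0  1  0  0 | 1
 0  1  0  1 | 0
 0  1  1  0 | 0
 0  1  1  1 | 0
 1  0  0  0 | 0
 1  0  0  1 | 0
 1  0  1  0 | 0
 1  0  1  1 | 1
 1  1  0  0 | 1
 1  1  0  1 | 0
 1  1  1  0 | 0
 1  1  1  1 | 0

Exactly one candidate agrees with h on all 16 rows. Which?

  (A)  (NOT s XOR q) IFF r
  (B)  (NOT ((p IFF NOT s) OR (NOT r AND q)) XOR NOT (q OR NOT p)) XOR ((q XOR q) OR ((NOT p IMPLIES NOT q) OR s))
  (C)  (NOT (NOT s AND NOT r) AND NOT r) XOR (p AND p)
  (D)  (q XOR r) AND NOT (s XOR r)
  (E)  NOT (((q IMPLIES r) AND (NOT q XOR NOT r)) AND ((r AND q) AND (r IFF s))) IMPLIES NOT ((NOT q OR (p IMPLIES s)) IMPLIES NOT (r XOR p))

(A): at (0,0,0,1) it gives 1, but h = 0 — eliminated.
(B): at (0,0,0,1) it gives 1, but h = 0 — eliminated.
(C): at (0,0,0,1) it gives 1, but h = 0 — eliminated.
(E): at (0,0,1,0) it gives 1, but h = 0 — eliminated.
(D) is the remaining candidate, and it agrees with h on all 16 inputs.

D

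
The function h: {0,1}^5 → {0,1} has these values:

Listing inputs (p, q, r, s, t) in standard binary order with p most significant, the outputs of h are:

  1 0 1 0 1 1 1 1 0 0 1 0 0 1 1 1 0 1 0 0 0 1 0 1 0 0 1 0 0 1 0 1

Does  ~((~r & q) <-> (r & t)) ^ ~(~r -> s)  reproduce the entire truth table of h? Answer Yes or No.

No

Evaluate ~((~r & q) <-> (r & t)) ^ ~(~r -> s) on each row and compare to h:
  p=0, q=0, r=0, s=0, t=0: formula gives 1, h = 1 ✓
  p=0, q=0, r=0, s=0, t=1: formula gives 1, but h = 0 ✗
Row (0,0,0,0,1) is a counterexample, so the formula is not equivalent to h.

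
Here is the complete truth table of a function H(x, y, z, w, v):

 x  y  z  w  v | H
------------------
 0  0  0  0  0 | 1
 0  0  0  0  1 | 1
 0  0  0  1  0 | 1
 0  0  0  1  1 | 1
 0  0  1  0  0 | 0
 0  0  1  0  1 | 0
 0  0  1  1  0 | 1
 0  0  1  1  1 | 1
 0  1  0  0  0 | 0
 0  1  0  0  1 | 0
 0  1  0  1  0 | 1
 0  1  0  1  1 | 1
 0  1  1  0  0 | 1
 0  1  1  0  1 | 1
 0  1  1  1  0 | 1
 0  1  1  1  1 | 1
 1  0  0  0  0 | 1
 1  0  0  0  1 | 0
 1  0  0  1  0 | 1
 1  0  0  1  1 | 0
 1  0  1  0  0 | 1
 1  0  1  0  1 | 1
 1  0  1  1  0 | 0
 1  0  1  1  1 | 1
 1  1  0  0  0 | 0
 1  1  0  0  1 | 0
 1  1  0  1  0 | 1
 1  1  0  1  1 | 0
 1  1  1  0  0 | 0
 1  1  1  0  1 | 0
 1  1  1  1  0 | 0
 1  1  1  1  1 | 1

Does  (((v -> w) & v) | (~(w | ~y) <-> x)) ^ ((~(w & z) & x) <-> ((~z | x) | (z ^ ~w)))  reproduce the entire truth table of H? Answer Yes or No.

Check the formula against H row by row:
  x=0, y=0, z=0, w=0, v=0: formula gives 1, H = 1 ✓
  x=0, y=0, z=0, w=0, v=1: formula gives 1, H = 1 ✓
  x=0, y=0, z=0, w=1, v=0: formula gives 1, H = 1 ✓
  x=0, y=0, z=0, w=1, v=1: formula gives 1, H = 1 ✓
  …
  x=1, y=0, z=0, w=0, v=1: formula gives 1, but H = 0 ✗
Since they disagree at (1,0,0,0,1), the expression is not a correct formula for H.

No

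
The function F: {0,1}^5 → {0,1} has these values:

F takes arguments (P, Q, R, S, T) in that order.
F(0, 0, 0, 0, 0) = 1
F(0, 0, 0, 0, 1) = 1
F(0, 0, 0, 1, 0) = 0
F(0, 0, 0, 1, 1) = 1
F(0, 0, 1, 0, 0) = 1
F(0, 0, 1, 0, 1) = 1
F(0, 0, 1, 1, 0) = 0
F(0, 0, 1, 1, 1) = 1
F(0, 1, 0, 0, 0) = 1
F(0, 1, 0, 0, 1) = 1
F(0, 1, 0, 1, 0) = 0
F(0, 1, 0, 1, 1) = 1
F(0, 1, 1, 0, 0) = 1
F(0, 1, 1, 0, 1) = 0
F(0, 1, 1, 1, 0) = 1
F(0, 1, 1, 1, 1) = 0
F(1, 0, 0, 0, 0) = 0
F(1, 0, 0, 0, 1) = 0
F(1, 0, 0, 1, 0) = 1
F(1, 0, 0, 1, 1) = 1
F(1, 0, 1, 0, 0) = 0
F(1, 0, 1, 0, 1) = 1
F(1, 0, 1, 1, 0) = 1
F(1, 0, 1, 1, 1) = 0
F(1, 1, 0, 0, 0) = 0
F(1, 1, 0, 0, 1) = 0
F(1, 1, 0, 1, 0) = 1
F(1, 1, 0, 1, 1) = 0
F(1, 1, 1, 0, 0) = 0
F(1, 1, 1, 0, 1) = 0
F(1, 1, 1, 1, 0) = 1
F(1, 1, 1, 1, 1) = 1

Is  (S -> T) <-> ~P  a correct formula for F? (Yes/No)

Evaluate (S -> T) <-> ~P on each row and compare to F:
  P=0, Q=0, R=0, S=0, T=0: formula gives 1, F = 1 ✓
  P=0, Q=0, R=0, S=0, T=1: formula gives 1, F = 1 ✓
  P=0, Q=0, R=0, S=1, T=0: formula gives 0, F = 0 ✓
  P=0, Q=0, R=0, S=1, T=1: formula gives 1, F = 1 ✓
  …
  P=0, Q=1, R=1, S=0, T=1: formula gives 1, but F = 0 ✗
Since they disagree at (0,1,1,0,1), the expression is not a correct formula for F.

No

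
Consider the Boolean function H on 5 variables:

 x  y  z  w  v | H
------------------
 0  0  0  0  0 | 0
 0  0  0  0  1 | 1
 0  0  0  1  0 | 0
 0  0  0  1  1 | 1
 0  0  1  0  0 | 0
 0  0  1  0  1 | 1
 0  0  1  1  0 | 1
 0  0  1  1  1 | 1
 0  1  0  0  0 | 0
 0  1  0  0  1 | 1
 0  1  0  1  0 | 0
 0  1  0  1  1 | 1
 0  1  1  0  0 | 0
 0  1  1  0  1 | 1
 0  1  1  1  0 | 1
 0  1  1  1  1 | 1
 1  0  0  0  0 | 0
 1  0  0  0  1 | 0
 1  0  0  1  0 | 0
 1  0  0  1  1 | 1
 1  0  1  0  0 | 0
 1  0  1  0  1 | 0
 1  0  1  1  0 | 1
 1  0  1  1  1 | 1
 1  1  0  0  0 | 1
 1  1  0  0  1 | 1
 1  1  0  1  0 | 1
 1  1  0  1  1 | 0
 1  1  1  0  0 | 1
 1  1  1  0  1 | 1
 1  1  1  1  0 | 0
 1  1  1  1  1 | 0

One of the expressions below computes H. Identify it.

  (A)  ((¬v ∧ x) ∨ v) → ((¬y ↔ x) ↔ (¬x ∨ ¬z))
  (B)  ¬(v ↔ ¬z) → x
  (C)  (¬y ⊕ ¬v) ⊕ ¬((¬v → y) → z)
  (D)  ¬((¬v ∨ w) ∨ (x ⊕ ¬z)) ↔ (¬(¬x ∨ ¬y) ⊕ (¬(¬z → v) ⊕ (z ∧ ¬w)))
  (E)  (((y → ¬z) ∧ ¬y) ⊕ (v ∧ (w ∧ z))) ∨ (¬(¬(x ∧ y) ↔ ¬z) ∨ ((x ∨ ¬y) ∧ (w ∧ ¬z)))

(A) disagrees with H on (0,0,0,0,0) (formula → 1, table → 0); rule it out.
(B) disagrees with H on (0,0,1,0,0) (formula → 1, table → 0); rule it out.
(C) disagrees with H on (0,0,0,0,1) (formula → 0, table → 1); rule it out.
(E) disagrees with H on (0,0,0,0,0) (formula → 1, table → 0); rule it out.
Only (D) survives; checking it on all 32 rows confirms it matches H.

D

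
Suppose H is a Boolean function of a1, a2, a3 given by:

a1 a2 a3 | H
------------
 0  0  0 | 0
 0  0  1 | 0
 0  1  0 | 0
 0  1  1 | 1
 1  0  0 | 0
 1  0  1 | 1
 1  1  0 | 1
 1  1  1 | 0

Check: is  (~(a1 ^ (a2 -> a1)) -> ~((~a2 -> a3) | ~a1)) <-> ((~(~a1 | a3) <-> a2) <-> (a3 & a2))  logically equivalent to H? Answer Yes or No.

No

Evaluate (~(a1 ^ (a2 -> a1)) -> ~((~a2 -> a3) | ~a1)) <-> ((~(~a1 | a3) <-> a2) <-> (a3 & a2)) on each row and compare to H:
  a1=0, a2=0, a3=0: formula gives 0, H = 0 ✓
  a1=0, a2=0, a3=1: formula gives 0, H = 0 ✓
  a1=0, a2=1, a3=0: formula gives 0, H = 0 ✓
  a1=0, a2=1, a3=1: formula gives 1, H = 1 ✓
  a1=1, a2=0, a3=0: formula gives 1, but H = 0 ✗
A single disagreement suffices: at (1,0,0) they differ, so the formula does not compute H.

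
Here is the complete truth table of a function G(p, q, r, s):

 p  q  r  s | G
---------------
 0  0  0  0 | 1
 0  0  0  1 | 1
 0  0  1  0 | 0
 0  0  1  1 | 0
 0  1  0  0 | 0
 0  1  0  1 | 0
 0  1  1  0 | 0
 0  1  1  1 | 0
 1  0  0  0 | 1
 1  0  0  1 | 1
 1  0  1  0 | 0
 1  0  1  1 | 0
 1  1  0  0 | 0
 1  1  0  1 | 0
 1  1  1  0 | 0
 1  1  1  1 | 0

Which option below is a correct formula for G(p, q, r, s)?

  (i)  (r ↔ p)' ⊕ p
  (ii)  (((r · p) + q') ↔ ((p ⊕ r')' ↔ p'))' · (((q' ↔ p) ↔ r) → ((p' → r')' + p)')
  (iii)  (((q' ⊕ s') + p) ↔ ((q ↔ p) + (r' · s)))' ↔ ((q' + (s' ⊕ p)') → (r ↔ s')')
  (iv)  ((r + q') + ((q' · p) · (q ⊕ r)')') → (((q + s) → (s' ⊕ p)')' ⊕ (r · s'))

ii

(i) disagrees with G on (0,0,0,0) (formula → 0, table → 1); rule it out.
(iii) disagrees with G on (0,1,0,0) (formula → 1, table → 0); rule it out.
(iv) disagrees with G on (0,0,0,0) (formula → 0, table → 1); rule it out.
Only (ii) survives; checking it on all 16 rows confirms it matches G.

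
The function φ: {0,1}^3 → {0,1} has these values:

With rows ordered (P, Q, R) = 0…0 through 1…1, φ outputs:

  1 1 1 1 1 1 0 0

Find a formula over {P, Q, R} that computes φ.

The 0-rows are (1,1,0), (1,1,1). Take each as a conjunction (P·Q·¬R, P·Q·R), form their disjunction, and complement — that gives a formula that is 1 everywhere φ is.

φ(P, Q, R) = ¬(((P ∧ Q) ∧ ¬R) ∨ ((P ∧ Q) ∧ R))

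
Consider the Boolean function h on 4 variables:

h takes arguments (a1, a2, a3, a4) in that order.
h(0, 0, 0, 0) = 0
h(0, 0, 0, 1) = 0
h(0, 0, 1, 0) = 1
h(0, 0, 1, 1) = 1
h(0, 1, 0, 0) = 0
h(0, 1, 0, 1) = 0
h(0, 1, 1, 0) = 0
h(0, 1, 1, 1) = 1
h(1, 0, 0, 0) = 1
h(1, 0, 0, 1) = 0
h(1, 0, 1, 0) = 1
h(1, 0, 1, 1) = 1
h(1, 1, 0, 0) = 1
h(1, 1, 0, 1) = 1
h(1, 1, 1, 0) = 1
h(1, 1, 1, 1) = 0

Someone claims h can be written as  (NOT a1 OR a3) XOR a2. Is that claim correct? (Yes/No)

No

Check the formula against h row by row:
  a1=0, a2=0, a3=0, a4=0: formula gives 1, but h = 0 ✗
Since they disagree at (0,0,0,0), the expression is not a correct formula for h.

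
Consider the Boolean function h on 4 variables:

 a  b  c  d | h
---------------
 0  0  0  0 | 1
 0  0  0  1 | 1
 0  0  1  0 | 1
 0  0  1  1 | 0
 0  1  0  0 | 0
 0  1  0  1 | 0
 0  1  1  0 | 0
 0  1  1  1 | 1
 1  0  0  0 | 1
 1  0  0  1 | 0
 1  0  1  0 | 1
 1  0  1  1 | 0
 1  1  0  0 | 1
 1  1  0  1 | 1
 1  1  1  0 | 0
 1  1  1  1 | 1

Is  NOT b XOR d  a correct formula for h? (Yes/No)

Test each input against both h and the formula:
  a=0, b=0, c=0, d=0: formula gives 1, h = 1 ✓
  a=0, b=0, c=0, d=1: formula gives 0, but h = 1 ✗
Row (0,0,0,1) is a counterexample, so the formula is not equivalent to h.

No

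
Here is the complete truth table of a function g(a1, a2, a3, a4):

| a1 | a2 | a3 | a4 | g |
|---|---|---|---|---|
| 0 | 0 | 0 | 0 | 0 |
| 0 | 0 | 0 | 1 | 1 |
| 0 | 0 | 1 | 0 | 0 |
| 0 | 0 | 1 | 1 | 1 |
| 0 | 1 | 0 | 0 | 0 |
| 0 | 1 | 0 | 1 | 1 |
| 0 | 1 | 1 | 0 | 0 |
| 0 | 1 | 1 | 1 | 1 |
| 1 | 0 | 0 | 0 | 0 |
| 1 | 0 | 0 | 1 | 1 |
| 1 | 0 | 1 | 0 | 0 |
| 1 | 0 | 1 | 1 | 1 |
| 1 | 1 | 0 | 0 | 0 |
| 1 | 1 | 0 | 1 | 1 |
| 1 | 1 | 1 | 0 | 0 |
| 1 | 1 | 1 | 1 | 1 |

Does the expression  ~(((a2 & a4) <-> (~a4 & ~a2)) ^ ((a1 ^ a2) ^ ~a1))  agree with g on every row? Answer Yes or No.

Test each input against both g and the formula:
  a1=0, a2=0, a3=0, a4=0: formula gives 0, g = 0 ✓
  a1=0, a2=0, a3=0, a4=1: formula gives 1, g = 1 ✓
  a1=0, a2=0, a3=1, a4=0: formula gives 0, g = 0 ✓
  a1=0, a2=0, a3=1, a4=1: formula gives 1, g = 1 ✓
  … (the remaining 12 rows also agree.)
No disagreement on any input; they are logically equivalent.

Yes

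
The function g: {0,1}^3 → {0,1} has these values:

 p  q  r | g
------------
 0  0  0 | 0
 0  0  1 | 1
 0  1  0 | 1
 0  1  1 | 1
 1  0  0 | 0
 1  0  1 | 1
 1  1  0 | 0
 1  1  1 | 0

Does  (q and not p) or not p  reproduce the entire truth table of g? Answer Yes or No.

Test each input against both g and the formula:
  p=0, q=0, r=0: formula gives 1, but g = 0 ✗
Since they disagree at (0,0,0), the expression is not a correct formula for g.

No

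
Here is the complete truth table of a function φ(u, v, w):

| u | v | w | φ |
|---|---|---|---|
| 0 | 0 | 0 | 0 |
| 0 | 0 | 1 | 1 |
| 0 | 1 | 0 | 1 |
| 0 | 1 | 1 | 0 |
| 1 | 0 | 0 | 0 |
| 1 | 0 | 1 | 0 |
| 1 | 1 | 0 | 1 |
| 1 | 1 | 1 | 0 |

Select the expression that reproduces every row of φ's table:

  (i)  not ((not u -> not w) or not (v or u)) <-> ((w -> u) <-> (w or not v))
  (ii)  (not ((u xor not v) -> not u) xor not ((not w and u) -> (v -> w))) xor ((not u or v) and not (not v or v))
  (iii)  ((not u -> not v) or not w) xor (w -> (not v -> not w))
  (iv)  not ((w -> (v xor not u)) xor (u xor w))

i

(ii) disagrees with φ on (0,0,1) (formula → 0, table → 1); rule it out.
(iii) disagrees with φ on (0,1,0) (formula → 0, table → 1); rule it out.
(iv) disagrees with φ on (0,1,0) (formula → 0, table → 1); rule it out.
That leaves (i). Evaluating it on every row reproduces the table of φ exactly.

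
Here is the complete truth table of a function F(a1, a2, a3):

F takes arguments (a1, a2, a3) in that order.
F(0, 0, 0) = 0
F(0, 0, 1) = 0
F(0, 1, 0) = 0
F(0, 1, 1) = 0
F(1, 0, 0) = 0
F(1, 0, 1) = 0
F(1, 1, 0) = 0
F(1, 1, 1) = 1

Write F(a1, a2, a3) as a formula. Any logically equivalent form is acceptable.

F(a1, a2, a3) = (a1 AND a2) AND a3

The output is 1 only when every input is 1 — the AND of all inputs.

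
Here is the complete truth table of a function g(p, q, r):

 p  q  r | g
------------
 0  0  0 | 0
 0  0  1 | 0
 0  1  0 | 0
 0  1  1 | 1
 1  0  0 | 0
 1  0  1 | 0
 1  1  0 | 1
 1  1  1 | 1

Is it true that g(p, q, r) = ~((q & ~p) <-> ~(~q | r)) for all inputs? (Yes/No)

Test each input against both g and the formula:
  p=0, q=0, r=0: formula gives 0, g = 0 ✓
  p=0, q=0, r=1: formula gives 0, g = 0 ✓
  p=0, q=1, r=0: formula gives 0, g = 0 ✓
  p=0, q=1, r=1: formula gives 1, g = 1 ✓
  p=1, q=0, r=0: formula gives 0, g = 0 ✓
  …
  p=1, q=1, r=1: formula gives 0, but g = 1 ✗
A single disagreement suffices: at (1,1,1) they differ, so the formula does not compute g.

No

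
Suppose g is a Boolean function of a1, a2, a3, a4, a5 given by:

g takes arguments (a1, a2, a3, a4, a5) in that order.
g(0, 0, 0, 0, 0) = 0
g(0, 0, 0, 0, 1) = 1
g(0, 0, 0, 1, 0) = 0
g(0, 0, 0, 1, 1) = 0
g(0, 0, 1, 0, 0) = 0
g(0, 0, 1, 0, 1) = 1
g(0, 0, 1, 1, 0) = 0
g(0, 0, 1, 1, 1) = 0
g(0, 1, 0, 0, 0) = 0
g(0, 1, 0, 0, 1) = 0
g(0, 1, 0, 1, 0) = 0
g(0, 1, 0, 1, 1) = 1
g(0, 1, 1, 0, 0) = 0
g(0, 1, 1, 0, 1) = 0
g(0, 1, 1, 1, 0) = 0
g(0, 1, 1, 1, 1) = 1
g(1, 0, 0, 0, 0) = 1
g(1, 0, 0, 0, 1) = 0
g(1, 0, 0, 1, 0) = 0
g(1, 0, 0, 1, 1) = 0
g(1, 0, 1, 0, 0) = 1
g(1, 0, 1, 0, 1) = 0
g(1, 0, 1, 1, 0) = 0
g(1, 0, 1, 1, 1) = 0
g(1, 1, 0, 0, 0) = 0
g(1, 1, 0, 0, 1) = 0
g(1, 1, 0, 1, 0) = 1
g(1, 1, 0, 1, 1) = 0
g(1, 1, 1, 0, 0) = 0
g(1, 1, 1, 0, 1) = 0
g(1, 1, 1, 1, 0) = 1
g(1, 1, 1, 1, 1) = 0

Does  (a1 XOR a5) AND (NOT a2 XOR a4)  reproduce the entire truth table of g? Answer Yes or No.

Yes

Evaluate (a1 XOR a5) AND (NOT a2 XOR a4) on each row and compare to g:
  a1=0, a2=0, a3=0, a4=0, a5=0: formula gives 0, g = 0 ✓
  a1=0, a2=0, a3=0, a4=0, a5=1: formula gives 1, g = 1 ✓
  a1=0, a2=0, a3=0, a4=1, a5=0: formula gives 0, g = 0 ✓
  a1=0, a2=0, a3=0, a4=1, a5=1: formula gives 0, g = 0 ✓
  …and likewise for the remaining 28 rows.
All 32 rows match — the expression computes g exactly.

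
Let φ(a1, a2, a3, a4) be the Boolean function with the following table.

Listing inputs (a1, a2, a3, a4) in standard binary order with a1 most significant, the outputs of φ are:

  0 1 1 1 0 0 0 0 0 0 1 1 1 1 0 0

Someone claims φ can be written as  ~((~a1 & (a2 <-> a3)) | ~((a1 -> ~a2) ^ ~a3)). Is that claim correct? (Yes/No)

No

Test each input against both φ and the formula:
  a1=0, a2=0, a3=0, a4=0: formula gives 0, φ = 0 ✓
  a1=0, a2=0, a3=0, a4=1: formula gives 0, but φ = 1 ✗
A single disagreement suffices: at (0,0,0,1) they differ, so the formula does not compute φ.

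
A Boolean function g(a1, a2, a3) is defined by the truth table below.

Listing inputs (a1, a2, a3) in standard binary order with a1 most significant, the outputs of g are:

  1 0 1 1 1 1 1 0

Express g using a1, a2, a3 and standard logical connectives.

g(a1, a2, a3) = ~(((~a1 & ~a2) & a3) | ((a1 & a2) & a3))

There are just 2 zero rows: (0,0,1), (1,1,1). Their minterms are ¬a1·¬a2·a3, a1·a2·a3; the OR of those covers precisely the 0-outputs, and negating it yields g.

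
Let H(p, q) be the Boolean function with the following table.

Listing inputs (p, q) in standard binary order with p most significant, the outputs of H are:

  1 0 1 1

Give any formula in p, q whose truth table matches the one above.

H(p, q) = q -> p

This is q → p (false only at 0,1).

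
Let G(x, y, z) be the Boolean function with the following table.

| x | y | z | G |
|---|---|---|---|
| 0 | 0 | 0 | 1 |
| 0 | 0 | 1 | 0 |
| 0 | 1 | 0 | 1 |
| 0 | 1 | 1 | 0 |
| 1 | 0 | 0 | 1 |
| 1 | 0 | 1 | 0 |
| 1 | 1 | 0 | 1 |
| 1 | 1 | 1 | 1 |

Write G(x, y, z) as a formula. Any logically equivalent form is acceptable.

G(x, y, z) = not ((((not x and not y) and z) or ((not x and y) and z)) or ((x and not y) and z))

There are just 3 zero rows: (0,0,1), (0,1,1), (1,0,1). Their minterms are ¬x·¬y·z, ¬x·y·z, x·¬y·z; the OR of those covers precisely the 0-outputs, and negating it yields G.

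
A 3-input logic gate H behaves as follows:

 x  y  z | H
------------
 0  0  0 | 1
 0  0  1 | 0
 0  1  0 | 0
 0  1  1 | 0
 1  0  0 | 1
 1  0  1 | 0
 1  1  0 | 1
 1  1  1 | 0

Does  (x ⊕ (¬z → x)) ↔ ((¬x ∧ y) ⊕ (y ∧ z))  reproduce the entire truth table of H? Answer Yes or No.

Evaluate (x ⊕ (¬z → x)) ↔ ((¬x ∧ y) ⊕ (y ∧ z)) on each row and compare to H:
  x=0, y=0, z=0: formula gives 1, H = 1 ✓
  x=0, y=0, z=1: formula gives 0, H = 0 ✓
  x=0, y=1, z=0: formula gives 0, H = 0 ✓
  x=0, y=1, z=1: formula gives 0, H = 0 ✓
  x=1, y=0, z=0: formula gives 1, H = 1 ✓
  x=1, y=0, z=1: formula gives 1, but H = 0 ✗
Row (1,0,1) is a counterexample, so the formula is not equivalent to H.

No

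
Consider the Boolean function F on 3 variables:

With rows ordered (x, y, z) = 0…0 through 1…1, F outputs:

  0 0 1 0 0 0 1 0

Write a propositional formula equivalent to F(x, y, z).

Collect the rows where F=1 — (0,1,0), (1,1,0) — and write one minterm per row: ¬x·y·¬z, x·y·¬z. Their union (logical OR) reproduces the table exactly.

F(x, y, z) = ((x' · y) · z') + ((x · y) · z')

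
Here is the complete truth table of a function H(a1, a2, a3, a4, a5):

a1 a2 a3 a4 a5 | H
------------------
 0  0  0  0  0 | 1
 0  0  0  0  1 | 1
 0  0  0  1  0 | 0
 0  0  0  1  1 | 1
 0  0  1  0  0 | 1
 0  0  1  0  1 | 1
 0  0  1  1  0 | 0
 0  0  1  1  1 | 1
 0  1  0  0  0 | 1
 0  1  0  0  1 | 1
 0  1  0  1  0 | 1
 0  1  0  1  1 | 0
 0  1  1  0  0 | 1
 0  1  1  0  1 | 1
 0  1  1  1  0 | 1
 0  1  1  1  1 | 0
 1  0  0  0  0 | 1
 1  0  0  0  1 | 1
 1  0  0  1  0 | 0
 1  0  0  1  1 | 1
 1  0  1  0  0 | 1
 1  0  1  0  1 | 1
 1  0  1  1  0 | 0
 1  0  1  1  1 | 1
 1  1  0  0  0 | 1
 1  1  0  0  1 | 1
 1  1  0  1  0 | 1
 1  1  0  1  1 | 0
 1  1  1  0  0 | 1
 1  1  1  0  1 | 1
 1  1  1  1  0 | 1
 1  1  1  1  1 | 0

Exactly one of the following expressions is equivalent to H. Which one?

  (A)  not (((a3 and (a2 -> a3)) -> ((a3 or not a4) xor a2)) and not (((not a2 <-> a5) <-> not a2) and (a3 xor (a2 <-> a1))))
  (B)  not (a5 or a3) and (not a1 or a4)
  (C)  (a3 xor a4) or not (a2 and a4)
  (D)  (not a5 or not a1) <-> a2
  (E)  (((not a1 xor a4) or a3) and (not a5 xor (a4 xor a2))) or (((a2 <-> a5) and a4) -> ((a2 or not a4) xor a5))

(A) fails at (0,0,0,0,0): the formula yields 0, H is 1.
(B) fails at (0,0,0,0,1): the formula yields 0, H is 1.
(C) fails at (0,0,0,1,0): the formula yields 1, H is 0.
(D) fails at (0,0,0,0,0): the formula yields 0, H is 1.
Only (E) survives; checking it on all 32 rows confirms it matches H.

E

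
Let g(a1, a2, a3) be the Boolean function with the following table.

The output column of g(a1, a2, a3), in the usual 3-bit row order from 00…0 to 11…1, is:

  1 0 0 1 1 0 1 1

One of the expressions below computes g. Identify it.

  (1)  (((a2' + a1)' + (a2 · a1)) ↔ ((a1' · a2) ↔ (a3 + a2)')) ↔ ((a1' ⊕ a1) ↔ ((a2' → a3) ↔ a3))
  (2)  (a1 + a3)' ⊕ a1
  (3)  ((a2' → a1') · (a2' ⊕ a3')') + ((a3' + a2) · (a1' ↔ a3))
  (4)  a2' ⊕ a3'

(1): at (0,1,0) it gives 1, but g = 0 — eliminated.
(2): at (0,1,0) it gives 1, but g = 0 — eliminated.
(4): at (0,0,0) it gives 0, but g = 1 — eliminated.
(3) is the remaining candidate, and it agrees with g on all 8 inputs.

3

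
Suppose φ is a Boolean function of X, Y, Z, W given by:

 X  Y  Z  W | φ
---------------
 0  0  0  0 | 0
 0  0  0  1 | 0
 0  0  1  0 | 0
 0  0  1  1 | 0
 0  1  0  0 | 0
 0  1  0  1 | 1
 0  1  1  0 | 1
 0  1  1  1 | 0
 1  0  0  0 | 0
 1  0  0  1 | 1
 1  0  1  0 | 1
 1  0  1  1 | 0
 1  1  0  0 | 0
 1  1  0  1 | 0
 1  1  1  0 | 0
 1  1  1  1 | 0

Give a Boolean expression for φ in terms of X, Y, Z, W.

φ=1 on 4 inputs: (0,1,0,1), (0,1,1,0), (1,0,0,1), (1,0,1,0). Reading each as a conjunction of literals (¬X·Y·¬Z·W, ¬X·Y·Z·¬W, X·¬Y·¬Z·W, X·¬Y·Z·¬W) and taking the OR gives the canonical DNF.

φ(X, Y, Z, W) = (((((not X and Y) and not Z) and W) or (((not X and Y) and Z) and not W)) or (((X and not Y) and not Z) and W)) or (((X and not Y) and Z) and not W)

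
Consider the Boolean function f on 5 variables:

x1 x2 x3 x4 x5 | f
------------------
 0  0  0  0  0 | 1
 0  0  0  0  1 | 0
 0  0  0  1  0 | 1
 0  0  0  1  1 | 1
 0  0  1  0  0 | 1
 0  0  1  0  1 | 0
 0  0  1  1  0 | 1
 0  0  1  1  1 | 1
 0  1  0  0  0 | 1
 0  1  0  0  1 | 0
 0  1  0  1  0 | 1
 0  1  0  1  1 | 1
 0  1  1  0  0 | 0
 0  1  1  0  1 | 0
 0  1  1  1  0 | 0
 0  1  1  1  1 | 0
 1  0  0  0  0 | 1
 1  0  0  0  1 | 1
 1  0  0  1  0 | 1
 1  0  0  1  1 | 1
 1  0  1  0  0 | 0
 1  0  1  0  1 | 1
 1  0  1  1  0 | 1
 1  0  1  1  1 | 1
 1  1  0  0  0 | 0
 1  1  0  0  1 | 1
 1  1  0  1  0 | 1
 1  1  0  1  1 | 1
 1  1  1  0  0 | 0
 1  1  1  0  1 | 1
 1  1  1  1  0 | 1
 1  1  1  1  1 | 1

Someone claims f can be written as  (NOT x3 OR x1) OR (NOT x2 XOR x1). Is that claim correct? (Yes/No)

Evaluate (NOT x3 OR x1) OR (NOT x2 XOR x1) on each row and compare to f:
  x1=0, x2=0, x3=0, x4=0, x5=0: formula gives 1, f = 1 ✓
  x1=0, x2=0, x3=0, x4=0, x5=1: formula gives 1, but f = 0 ✗
A single disagreement suffices: at (0,0,0,0,1) they differ, so the formula does not compute f.

No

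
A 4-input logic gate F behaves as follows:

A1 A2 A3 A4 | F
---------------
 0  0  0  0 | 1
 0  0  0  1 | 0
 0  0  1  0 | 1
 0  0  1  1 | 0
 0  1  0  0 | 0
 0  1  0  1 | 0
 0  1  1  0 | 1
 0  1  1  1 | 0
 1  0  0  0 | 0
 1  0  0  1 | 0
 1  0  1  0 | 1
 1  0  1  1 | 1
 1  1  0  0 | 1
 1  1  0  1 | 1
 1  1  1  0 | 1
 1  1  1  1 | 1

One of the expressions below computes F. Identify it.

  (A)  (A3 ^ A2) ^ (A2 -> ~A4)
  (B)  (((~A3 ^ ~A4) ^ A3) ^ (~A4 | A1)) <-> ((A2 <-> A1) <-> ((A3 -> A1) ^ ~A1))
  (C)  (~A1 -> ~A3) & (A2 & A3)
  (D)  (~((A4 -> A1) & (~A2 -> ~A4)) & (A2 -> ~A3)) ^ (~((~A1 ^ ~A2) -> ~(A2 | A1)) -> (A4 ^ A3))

(A) disagrees with F on (0,0,0,1) (formula → 1, table → 0); rule it out.
(B) disagrees with F on (0,0,0,0) (formula → 0, table → 1); rule it out.
(C) disagrees with F on (0,0,0,0) (formula → 0, table → 1); rule it out.
That leaves (D). Evaluating it on every row reproduces the table of F exactly.

D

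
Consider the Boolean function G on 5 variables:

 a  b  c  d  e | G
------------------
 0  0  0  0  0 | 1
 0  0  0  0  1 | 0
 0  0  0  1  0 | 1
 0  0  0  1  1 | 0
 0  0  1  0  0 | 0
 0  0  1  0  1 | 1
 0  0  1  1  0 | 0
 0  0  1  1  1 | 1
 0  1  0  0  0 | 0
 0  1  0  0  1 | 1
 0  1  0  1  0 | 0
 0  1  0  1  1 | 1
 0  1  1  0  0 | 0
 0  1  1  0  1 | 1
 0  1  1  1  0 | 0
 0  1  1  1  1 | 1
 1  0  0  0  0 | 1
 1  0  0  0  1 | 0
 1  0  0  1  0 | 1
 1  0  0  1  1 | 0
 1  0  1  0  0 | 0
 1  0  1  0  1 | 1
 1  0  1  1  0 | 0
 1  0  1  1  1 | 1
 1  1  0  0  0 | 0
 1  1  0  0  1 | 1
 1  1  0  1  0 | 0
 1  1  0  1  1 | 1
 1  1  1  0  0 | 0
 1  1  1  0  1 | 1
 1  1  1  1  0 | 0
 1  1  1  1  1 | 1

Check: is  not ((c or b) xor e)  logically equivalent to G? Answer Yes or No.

Test each input against both G and the formula:
  a=0, b=0, c=0, d=0, e=0: formula gives 1, G = 1 ✓
  a=0, b=0, c=0, d=0, e=1: formula gives 0, G = 0 ✓
  a=0, b=0, c=0, d=1, e=0: formula gives 1, G = 1 ✓
  a=0, b=0, c=0, d=1, e=1: formula gives 0, G = 0 ✓
  …and likewise for the remaining 28 rows.
No disagreement on any input; they are logically equivalent.

Yes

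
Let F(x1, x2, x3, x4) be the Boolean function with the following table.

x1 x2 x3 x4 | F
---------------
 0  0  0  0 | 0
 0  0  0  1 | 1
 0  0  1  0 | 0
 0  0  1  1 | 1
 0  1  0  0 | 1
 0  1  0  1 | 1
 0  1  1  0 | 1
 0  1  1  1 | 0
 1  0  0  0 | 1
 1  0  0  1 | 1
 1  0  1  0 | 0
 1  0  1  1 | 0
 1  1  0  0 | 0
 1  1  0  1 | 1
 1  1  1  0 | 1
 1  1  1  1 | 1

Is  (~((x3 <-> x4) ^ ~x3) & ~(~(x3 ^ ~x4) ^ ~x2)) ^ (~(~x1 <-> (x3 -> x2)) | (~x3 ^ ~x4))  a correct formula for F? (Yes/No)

Evaluate (~((x3 <-> x4) ^ ~x3) & ~(~(x3 ^ ~x4) ^ ~x2)) ^ (~(~x1 <-> (x3 -> x2)) | (~x3 ^ ~x4)) on each row and compare to F:
  x1=0, x2=0, x3=0, x4=0: formula gives 0, F = 0 ✓
  x1=0, x2=0, x3=0, x4=1: formula gives 1, F = 1 ✓
  x1=0, x2=0, x3=1, x4=0: formula gives 0, F = 0 ✓
  x1=0, x2=0, x3=1, x4=1: formula gives 1, F = 1 ✓
  … (the remaining 12 rows also agree.)
All 16 rows match — the expression computes F exactly.

Yes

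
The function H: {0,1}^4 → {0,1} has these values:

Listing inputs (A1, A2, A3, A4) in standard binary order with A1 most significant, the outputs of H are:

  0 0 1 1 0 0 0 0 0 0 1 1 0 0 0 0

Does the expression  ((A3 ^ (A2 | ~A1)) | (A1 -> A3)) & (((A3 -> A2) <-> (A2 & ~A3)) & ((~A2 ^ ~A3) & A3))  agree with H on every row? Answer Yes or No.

Test each input against both H and the formula:
  A1=0, A2=0, A3=0, A4=0: formula gives 0, H = 0 ✓
  A1=0, A2=0, A3=0, A4=1: formula gives 0, H = 0 ✓
  A1=0, A2=0, A3=1, A4=0: formula gives 1, H = 1 ✓
  A1=0, A2=0, A3=1, A4=1: formula gives 1, H = 1 ✓
  … (the remaining 12 rows also agree.)
All 16 rows match — the expression computes H exactly.

Yes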